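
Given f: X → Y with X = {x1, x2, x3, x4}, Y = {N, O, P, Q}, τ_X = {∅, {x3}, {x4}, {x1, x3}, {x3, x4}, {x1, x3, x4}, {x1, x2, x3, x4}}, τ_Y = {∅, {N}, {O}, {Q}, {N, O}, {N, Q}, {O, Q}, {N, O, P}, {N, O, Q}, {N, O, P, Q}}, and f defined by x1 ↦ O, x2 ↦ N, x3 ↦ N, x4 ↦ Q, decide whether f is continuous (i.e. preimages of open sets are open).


f is NOT continuous.

Compute f^{-1}(U) for each U ∈ τ_Y:
  U = ∅: f^{-1}(U) = ∅ ∈ τ_X ✓.
  U = {N}: f^{-1}(U) = {x2, x3} ∉ τ_X ✗.
  U = {O}: f^{-1}(U) = {x1} ∉ τ_X ✗.
  U = {Q}: f^{-1}(U) = {x4} ∈ τ_X ✓.
  U = {N, O}: f^{-1}(U) = {x1, x2, x3} ∉ τ_X ✗.
  U = {N, Q}: f^{-1}(U) = {x2, x3, x4} ∉ τ_X ✗.
  U = {O, Q}: f^{-1}(U) = {x1, x4} ∉ τ_X ✗.
  U = {N, O, P}: f^{-1}(U) = {x1, x2, x3} ∉ τ_X ✗.
  U = {N, O, Q}: f^{-1}(U) = {x1, x2, x3, x4} ∈ τ_X ✓.
  U = {N, O, P, Q}: f^{-1}(U) = {x1, x2, x3, x4} ∈ τ_X ✓.
Found U = {N} with f^{-1}(U) = {x2, x3} not in τ_X. Therefore f is NOT continuous.


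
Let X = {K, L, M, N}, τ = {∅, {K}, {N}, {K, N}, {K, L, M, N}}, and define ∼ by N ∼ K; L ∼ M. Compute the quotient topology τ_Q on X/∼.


X/∼ = {[K=N], [L=M]}; |τ_Q| = 3.

Equivalence classes: [K=N], [L=M].
Quotient map π: X → X/∼ sends K ↦ [K=N], L ↦ [L=M], M ↦ [L=M], N ↦ [K=N].
For each subset V ⊆ X/∼, compute π^{-1}(V) ⊆ X and check whether π^{-1}(V) ∈ τ. V is open in τ_Q iff π^{-1}(V) ∈ τ.
  V = {}: π^{-1}(V) = ∅ ∈ τ ✓.
  V = {[K=N]}: π^{-1}(V) = {K, N} ∈ τ ✓.
  V = {[L=M]}: π^{-1}(V) = {L, M} ∉ τ ✗.
  V = {[K=N], [L=M]}: π^{-1}(V) = {K, L, M, N} ∈ τ ✓.
Open sets in the quotient: τ_Q = {{}, {[K=N]}, {[K=N], [L=M]}} (3 elements).


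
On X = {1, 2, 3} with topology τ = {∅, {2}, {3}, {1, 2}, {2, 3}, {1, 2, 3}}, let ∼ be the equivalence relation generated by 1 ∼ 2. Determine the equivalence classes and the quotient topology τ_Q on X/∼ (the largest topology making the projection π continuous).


X/∼ = {[1=2], [3]}; |τ_Q| = 4.

Equivalence classes: [1=2], [3].
Quotient map π: X → X/∼ sends 1 ↦ [1=2], 2 ↦ [1=2], 3 ↦ [3].
For each subset V ⊆ X/∼, compute π^{-1}(V) ⊆ X and check whether π^{-1}(V) ∈ τ. V is open in τ_Q iff π^{-1}(V) ∈ τ.
  V = {}: π^{-1}(V) = ∅ ∈ τ ✓.
  V = {[1=2]}: π^{-1}(V) = {1, 2} ∈ τ ✓.
  V = {[3]}: π^{-1}(V) = {3} ∈ τ ✓.
  V = {[1=2], [3]}: π^{-1}(V) = {1, 2, 3} ∈ τ ✓.
Open sets in the quotient: τ_Q = {{}, {[1=2]}, {[3]}, {[1=2], [3]}} (4 elements).


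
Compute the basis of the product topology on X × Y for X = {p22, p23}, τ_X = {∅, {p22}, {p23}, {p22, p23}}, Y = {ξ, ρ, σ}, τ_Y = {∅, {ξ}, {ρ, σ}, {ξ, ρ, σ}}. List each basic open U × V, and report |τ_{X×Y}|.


Basis B = {∅ × ∅, {p22} × {ξ}, {p23} × {ξ}, {p22, p23} × {ξ}, {p22} × {ρ, σ}, {p23} × {ρ, σ}, {p22} × {ξ, ρ, σ}, {p23} × {ξ, ρ, σ}, {p22, p23} × {ρ, σ}, {p22, p23} × {ξ, ρ, σ}}; |τ_{X×Y}| = 16.

Enumerate products U × V with U ∈ τ_X, V ∈ τ_Y (deduplicated):
  ∅ × ∅ = {} (∅)
  {p22} × {ξ} = {(p22,ξ)}
  {p23} × {ξ} = {(p23,ξ)}
  {p22, p23} × {ξ} = {(p22,ξ), (p23,ξ)}
  {p22} × {ρ, σ} = {(p22,ρ), (p22,σ)}
  {p23} × {ρ, σ} = {(p23,ρ), (p23,σ)}
  {p22} × {ξ, ρ, σ} = {(p22,ξ), (p22,ρ), (p22,σ)}
  {p23} × {ξ, ρ, σ} = {(p23,ξ), (p23,ρ), (p23,σ)}
  {p22, p23} × {ρ, σ} = {(p22,ρ), (p22,σ), (p23,ρ), (p23,σ)}
  {p22, p23} × {ξ, ρ, σ} = {(p22,ξ), (p22,ρ), (p22,σ), (p23,ξ), (p23,ρ), (p23,σ)}
These 10 distinct sets form the basis B.
Close under arbitrary unions to get τ_{X×Y}; counting gives |τ_{X×Y}| = 16.


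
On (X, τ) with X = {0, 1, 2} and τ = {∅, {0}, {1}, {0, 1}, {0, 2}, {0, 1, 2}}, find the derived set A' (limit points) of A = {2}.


A' = ∅

For each x ∈ X, list the open sets U ∈ τ with x ∈ U, then check whether U ∩ (A ∖ {x}) ≠ ∅ for every such U.
  x = 0: open {0} ∋ x has {0} ∩ (A ∖ {0}) = ∅, so x is NOT a limit point.
  x = 1: open {1} ∋ x has {1} ∩ (A ∖ {1}) = ∅, so x is NOT a limit point.
  x = 2: open {0, 2} ∋ x has {0, 2} ∩ (A ∖ {2}) = ∅, so x is NOT a limit point.
Collecting: A' = ∅.


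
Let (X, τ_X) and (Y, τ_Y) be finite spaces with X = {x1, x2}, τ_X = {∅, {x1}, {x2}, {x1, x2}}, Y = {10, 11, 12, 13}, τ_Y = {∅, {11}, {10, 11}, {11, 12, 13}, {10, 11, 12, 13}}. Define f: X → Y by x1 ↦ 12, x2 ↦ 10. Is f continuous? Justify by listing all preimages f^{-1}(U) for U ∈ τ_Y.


f IS continuous.

Compute f^{-1}(U) for each U ∈ τ_Y:
  U = ∅: f^{-1}(U) = ∅ ∈ τ_X ✓.
  U = {11}: f^{-1}(U) = ∅ ∈ τ_X ✓.
  U = {10, 11}: f^{-1}(U) = {x2} ∈ τ_X ✓.
  U = {11, 12, 13}: f^{-1}(U) = {x1} ∈ τ_X ✓.
  U = {10, 11, 12, 13}: f^{-1}(U) = {x1, x2} ∈ τ_X ✓.
Every preimage lies in τ_X, so f IS continuous.


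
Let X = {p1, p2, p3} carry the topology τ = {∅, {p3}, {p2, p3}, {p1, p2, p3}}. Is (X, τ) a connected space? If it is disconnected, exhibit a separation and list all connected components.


(X, τ) is connected.

Find clopen sets (U ∈ τ with X ∖ U ∈ τ):
  U = ∅, X ∖ U = {p1, p2, p3} — both open, so U is clopen.
  U = {p1, p2, p3}, X ∖ U = ∅ — both open, so U is clopen.
Only trivial clopens (∅ and X) exist, so (X, τ) is connected.
Compute connected components by grouping points that agree on all clopens:
  component: {p1, p2, p3}


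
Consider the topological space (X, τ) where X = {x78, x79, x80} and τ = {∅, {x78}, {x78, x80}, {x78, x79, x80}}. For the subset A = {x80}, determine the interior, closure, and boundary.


int(A) = ∅, cl(A) = {x79, x80}, ∂A = {x79, x80}.

Closed sets in (X, τ) are complements of opens:
  closed(X, τ) = {∅, {x79}, {x79, x80}, {x78, x79, x80}}.
int(A) = ⋃ {U ∈ τ : U ⊆ A}. Opens contained in A: ∅.
Taking the union of these: int(A) = ∅.
cl(A) = ⋂ {C closed : A ⊆ C}. Closed sets containing A: {x79, x80}, {x78, x79, x80}.
Intersecting these: cl(A) = {x79, x80}.
∂A = cl(A) ∖ int(A) = {x79, x80} ∖ ∅ = {x79, x80}.


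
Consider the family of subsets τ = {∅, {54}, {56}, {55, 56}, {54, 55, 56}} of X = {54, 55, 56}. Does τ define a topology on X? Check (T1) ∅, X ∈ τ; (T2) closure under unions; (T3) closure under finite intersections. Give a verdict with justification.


τ is NOT a topology on X.

Axiom (T1): ∅ ∈ τ? Yes; X ∈ τ? Yes.
Axiom (T2/T3): check pairwise unions and intersections of members of τ.
Counterexample for (T2): {54} ∪ {56} = {54, 56} ∉ τ. Therefore τ is NOT a topology.


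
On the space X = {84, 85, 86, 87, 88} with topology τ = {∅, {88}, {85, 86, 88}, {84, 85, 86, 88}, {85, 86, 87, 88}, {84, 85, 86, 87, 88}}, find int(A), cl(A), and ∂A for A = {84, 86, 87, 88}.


int(A) = {88}, cl(A) = {84, 85, 86, 87, 88}, ∂A = {84, 85, 86, 87}.

Closed sets in (X, τ) are complements of opens:
  closed(X, τ) = {∅, {84}, {87}, {84, 87}, {84, 85, 86, 87}, {84, 85, 86, 87, 88}}.
int(A) = ⋃ {U ∈ τ : U ⊆ A}. Opens contained in A: ∅, {88}.
Taking the union of these: int(A) = {88}.
cl(A) = ⋂ {C closed : A ⊆ C}. Closed sets containing A: {84, 85, 86, 87, 88}.
Intersecting these: cl(A) = {84, 85, 86, 87, 88}.
∂A = cl(A) ∖ int(A) = {84, 85, 86, 87, 88} ∖ {88} = {84, 85, 86, 87}.


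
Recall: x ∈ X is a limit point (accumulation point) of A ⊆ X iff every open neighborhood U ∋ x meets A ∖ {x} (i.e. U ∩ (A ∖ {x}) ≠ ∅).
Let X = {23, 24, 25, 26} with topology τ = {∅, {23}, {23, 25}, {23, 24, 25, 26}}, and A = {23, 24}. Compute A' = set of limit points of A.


A' = {24, 25, 26}

For each x ∈ X, list the open sets U ∈ τ with x ∈ U, then check whether U ∩ (A ∖ {x}) ≠ ∅ for every such U.
  x = 23: open {23} ∋ x has {23} ∩ (A ∖ {23}) = ∅, so x is NOT a limit point.
  x = 24: opens ∋ x are {23, 24, 25, 26}; each meets A ∖ {24}, so x IS a limit point.
  x = 25: opens ∋ x are {23, 25}, {23, 24, 25, 26}; each meets A ∖ {25}, so x IS a limit point.
  x = 26: opens ∋ x are {23, 24, 25, 26}; each meets A ∖ {26}, so x IS a limit point.
Collecting: A' = {24, 25, 26}.


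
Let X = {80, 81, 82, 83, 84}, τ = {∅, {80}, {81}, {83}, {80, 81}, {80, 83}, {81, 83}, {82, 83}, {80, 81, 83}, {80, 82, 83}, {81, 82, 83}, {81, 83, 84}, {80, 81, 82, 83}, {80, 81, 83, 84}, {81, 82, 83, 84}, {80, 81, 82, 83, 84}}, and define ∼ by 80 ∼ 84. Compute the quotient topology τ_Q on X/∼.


X/∼ = {[80=84], [81], [82], [83]}; |τ_Q| = 8.

Equivalence classes: [80=84], [81], [82], [83].
Quotient map π: X → X/∼ sends 80 ↦ [80=84], 81 ↦ [81], 82 ↦ [82], 83 ↦ [83], 84 ↦ [80=84].
For each subset V ⊆ X/∼, compute π^{-1}(V) ⊆ X and check whether π^{-1}(V) ∈ τ. V is open in τ_Q iff π^{-1}(V) ∈ τ.
  V = {}: π^{-1}(V) = ∅ ∈ τ ✓.
  V = {[80=84]}: π^{-1}(V) = {80, 84} ∉ τ ✗.
  V = {[81]}: π^{-1}(V) = {81} ∈ τ ✓.
  V = {[80=84], [81]}: π^{-1}(V) = {80, 81, 84} ∉ τ ✗.
  V = {[82]}: π^{-1}(V) = {82} ∉ τ ✗.
  V = {[80=84], [82]}: π^{-1}(V) = {80, 82, 84} ∉ τ ✗.
  V = {[81], [82]}: π^{-1}(V) = {81, 82} ∉ τ ✗.
  V = {[80=84], [81], [82]}: π^{-1}(V) = {80, 81, 82, 84} ∉ τ ✗.
  V = {[83]}: π^{-1}(V) = {83} ∈ τ ✓.
  V = {[80=84], [83]}: π^{-1}(V) = {80, 83, 84} ∉ τ ✗.
  V = {[81], [83]}: π^{-1}(V) = {81, 83} ∈ τ ✓.
  V = {[80=84], [81], [83]}: π^{-1}(V) = {80, 81, 83, 84} ∈ τ ✓.
  V = {[82], [83]}: π^{-1}(V) = {82, 83} ∈ τ ✓.
  V = {[80=84], [82], [83]}: π^{-1}(V) = {80, 82, 83, 84} ∉ τ ✗.
  V = {[81], [82], [83]}: π^{-1}(V) = {81, 82, 83} ∈ τ ✓.
  V = {[80=84], [81], [82], [83]}: π^{-1}(V) = {80, 81, 82, 83, 84} ∈ τ ✓.
Open sets in the quotient: τ_Q = {{}, {[81]}, {[83]}, {[81], [83]}, {[80=84], [81], [83]}, {[82], [83]}, {[81], [82], [83]}, {[80=84], [81], [82], [83]}} (8 elements).


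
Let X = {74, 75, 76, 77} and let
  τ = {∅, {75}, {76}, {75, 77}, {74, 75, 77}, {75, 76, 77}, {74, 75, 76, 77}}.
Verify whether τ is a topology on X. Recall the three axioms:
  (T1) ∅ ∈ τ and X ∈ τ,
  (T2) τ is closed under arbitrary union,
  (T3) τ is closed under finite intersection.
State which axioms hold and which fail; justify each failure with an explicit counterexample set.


τ is NOT a topology on X.

Axiom (T1): ∅ ∈ τ? Yes; X ∈ τ? Yes.
Axiom (T2/T3): check pairwise unions and intersections of members of τ.
Counterexample for (T2): {75} ∪ {76} = {75, 76} ∉ τ. Therefore τ is NOT a topology.


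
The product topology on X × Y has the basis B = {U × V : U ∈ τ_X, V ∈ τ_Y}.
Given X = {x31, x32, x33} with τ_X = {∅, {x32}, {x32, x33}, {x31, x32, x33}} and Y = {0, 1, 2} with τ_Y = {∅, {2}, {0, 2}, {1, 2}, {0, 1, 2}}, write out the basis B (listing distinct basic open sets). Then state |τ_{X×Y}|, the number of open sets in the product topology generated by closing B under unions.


Basis B = {∅ × ∅, {x32} × {2}, {x32} × {0, 2}, {x32} × {1, 2}, {x32, x33} × {2}, {x31, x32, x33} × {2}, {x32} × {0, 1, 2}, {x32, x33} × {0, 2}, {x32, x33} × {1, 2}, {x31, x32, x33} × {0, 2}, {x31, x32, x33} × {1, 2}, {x32, x33} × {0, 1, 2}, {x31, x32, x33} × {0, 1, 2}}; |τ_{X×Y}| = 30.

Enumerate products U × V with U ∈ τ_X, V ∈ τ_Y (deduplicated):
  ∅ × ∅ = {} (∅)
  {x32} × {2} = {(x32,2)}
  {x32} × {0, 2} = {(x32,0), (x32,2)}
  {x32} × {1, 2} = {(x32,1), (x32,2)}
  {x32, x33} × {2} = {(x32,2), (x33,2)}
  {x31, x32, x33} × {2} = {(x31,2), (x32,2), (x33,2)}
  {x32} × {0, 1, 2} = {(x32,0), (x32,1), (x32,2)}
  {x32, x33} × {0, 2} = {(x32,0), (x32,2), (x33,0), (x33,2)}
  {x32, x33} × {1, 2} = {(x32,1), (x32,2), (x33,1), (x33,2)}
  {x31, x32, x33} × {0, 2} = {(x31,0), (x31,2), (x32,0), (x32,2), (x33,0), (x33,2)}
  {x31, x32, x33} × {1, 2} = {(x31,1), (x31,2), (x32,1), (x32,2), (x33,1), (x33,2)}
  {x32, x33} × {0, 1, 2} = {(x32,0), (x32,1), (x32,2), (x33,0), (x33,1), (x33,2)}
  {x31, x32, x33} × {0, 1, 2} = {(x31,0), (x31,1), (x31,2), (x32,0), (x32,1), (x32,2), (x33,0), (x33,1), (x33,2)}
These 13 distinct sets form the basis B.
Close under arbitrary unions to get τ_{X×Y}; counting gives |τ_{X×Y}| = 30.


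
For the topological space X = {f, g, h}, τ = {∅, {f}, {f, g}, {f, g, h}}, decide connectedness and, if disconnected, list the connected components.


(X, τ) is connected.

Find clopen sets (U ∈ τ with X ∖ U ∈ τ):
  U = ∅, X ∖ U = {f, g, h} — both open, so U is clopen.
  U = {f, g, h}, X ∖ U = ∅ — both open, so U is clopen.
Only trivial clopens (∅ and X) exist, so (X, τ) is connected.
Compute connected components by grouping points that agree on all clopens:
  component: {f, g, h}


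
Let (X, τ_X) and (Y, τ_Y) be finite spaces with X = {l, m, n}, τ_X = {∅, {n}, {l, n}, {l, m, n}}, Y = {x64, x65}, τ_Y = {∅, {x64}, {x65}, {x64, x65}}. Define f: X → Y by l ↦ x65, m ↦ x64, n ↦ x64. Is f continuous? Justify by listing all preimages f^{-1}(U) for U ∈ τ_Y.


f is NOT continuous.

Compute f^{-1}(U) for each U ∈ τ_Y:
  U = ∅: f^{-1}(U) = ∅ ∈ τ_X ✓.
  U = {x64}: f^{-1}(U) = {m, n} ∉ τ_X ✗.
  U = {x65}: f^{-1}(U) = {l} ∉ τ_X ✗.
  U = {x64, x65}: f^{-1}(U) = {l, m, n} ∈ τ_X ✓.
Found U = {x64} with f^{-1}(U) = {m, n} not in τ_X. Therefore f is NOT continuous.


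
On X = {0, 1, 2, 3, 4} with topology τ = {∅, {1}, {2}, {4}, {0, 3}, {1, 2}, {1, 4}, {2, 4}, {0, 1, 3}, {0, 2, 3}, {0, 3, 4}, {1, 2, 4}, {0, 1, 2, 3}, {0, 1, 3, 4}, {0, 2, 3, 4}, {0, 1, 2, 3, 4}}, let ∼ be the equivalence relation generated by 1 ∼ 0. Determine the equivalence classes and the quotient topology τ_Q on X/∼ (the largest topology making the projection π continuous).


X/∼ = {[0=1], [2], [3], [4]}; |τ_Q| = 8.

Equivalence classes: [0=1], [2], [3], [4].
Quotient map π: X → X/∼ sends 0 ↦ [0=1], 1 ↦ [0=1], 2 ↦ [2], 3 ↦ [3], 4 ↦ [4].
For each subset V ⊆ X/∼, compute π^{-1}(V) ⊆ X and check whether π^{-1}(V) ∈ τ. V is open in τ_Q iff π^{-1}(V) ∈ τ.
  V = {}: π^{-1}(V) = ∅ ∈ τ ✓.
  V = {[0=1]}: π^{-1}(V) = {0, 1} ∉ τ ✗.
  V = {[2]}: π^{-1}(V) = {2} ∈ τ ✓.
  V = {[0=1], [2]}: π^{-1}(V) = {0, 1, 2} ∉ τ ✗.
  V = {[3]}: π^{-1}(V) = {3} ∉ τ ✗.
  V = {[0=1], [3]}: π^{-1}(V) = {0, 1, 3} ∈ τ ✓.
  V = {[2], [3]}: π^{-1}(V) = {2, 3} ∉ τ ✗.
  V = {[0=1], [2], [3]}: π^{-1}(V) = {0, 1, 2, 3} ∈ τ ✓.
  V = {[4]}: π^{-1}(V) = {4} ∈ τ ✓.
  V = {[0=1], [4]}: π^{-1}(V) = {0, 1, 4} ∉ τ ✗.
  V = {[2], [4]}: π^{-1}(V) = {2, 4} ∈ τ ✓.
  V = {[0=1], [2], [4]}: π^{-1}(V) = {0, 1, 2, 4} ∉ τ ✗.
  V = {[3], [4]}: π^{-1}(V) = {3, 4} ∉ τ ✗.
  V = {[0=1], [3], [4]}: π^{-1}(V) = {0, 1, 3, 4} ∈ τ ✓.
  V = {[2], [3], [4]}: π^{-1}(V) = {2, 3, 4} ∉ τ ✗.
  V = {[0=1], [2], [3], [4]}: π^{-1}(V) = {0, 1, 2, 3, 4} ∈ τ ✓.
Open sets in the quotient: τ_Q = {{}, {[2]}, {[0=1], [3]}, {[0=1], [2], [3]}, {[4]}, {[2], [4]}, {[0=1], [3], [4]}, {[0=1], [2], [3], [4]}} (8 elements).


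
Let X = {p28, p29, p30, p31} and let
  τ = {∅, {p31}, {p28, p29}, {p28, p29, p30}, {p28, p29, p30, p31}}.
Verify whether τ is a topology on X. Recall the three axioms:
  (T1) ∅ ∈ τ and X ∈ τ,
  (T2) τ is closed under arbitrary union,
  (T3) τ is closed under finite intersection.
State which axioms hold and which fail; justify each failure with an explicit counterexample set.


τ is NOT a topology on X.

Axiom (T1): ∅ ∈ τ? Yes; X ∈ τ? Yes.
Axiom (T2/T3): check pairwise unions and intersections of members of τ.
Counterexample for (T2): {p31} ∪ {p28, p29} = {p28, p29, p31} ∉ τ. Therefore τ is NOT a topology.


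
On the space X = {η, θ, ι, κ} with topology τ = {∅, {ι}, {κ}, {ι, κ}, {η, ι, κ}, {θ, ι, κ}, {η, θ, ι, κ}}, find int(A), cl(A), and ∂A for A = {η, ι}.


int(A) = {ι}, cl(A) = {η, θ, ι}, ∂A = {η, θ}.

Closed sets in (X, τ) are complements of opens:
  closed(X, τ) = {∅, {η}, {θ}, {η, θ}, {η, θ, ι}, {η, θ, κ}, {η, θ, ι, κ}}.
int(A) = ⋃ {U ∈ τ : U ⊆ A}. Opens contained in A: ∅, {ι}.
Taking the union of these: int(A) = {ι}.
cl(A) = ⋂ {C closed : A ⊆ C}. Closed sets containing A: {η, θ, ι}, {η, θ, ι, κ}.
Intersecting these: cl(A) = {η, θ, ι}.
∂A = cl(A) ∖ int(A) = {η, θ, ι} ∖ {ι} = {η, θ}.


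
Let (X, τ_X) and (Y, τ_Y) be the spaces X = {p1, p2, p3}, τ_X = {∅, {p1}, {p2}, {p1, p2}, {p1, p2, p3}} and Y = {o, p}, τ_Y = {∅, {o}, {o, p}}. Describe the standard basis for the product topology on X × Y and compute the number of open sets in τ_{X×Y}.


Basis B = {∅ × ∅, {p1} × {o}, {p2} × {o}, {p1} × {o, p}, {p1, p2} × {o}, {p2} × {o, p}, {p1, p2, p3} × {o}, {p1, p2} × {o, p}, {p1, p2, p3} × {o, p}}; |τ_{X×Y}| = 14.

Enumerate products U × V with U ∈ τ_X, V ∈ τ_Y (deduplicated):
  ∅ × ∅ = {} (∅)
  {p1} × {o} = {(p1,o)}
  {p2} × {o} = {(p2,o)}
  {p1} × {o, p} = {(p1,o), (p1,p)}
  {p1, p2} × {o} = {(p1,o), (p2,o)}
  {p2} × {o, p} = {(p2,o), (p2,p)}
  {p1, p2, p3} × {o} = {(p1,o), (p2,o), (p3,o)}
  {p1, p2} × {o, p} = {(p1,o), (p1,p), (p2,o), (p2,p)}
  {p1, p2, p3} × {o, p} = {(p1,o), (p1,p), (p2,o), (p2,p), (p3,o), (p3,p)}
These 9 distinct sets form the basis B.
Close under arbitrary unions to get τ_{X×Y}; counting gives |τ_{X×Y}| = 14.


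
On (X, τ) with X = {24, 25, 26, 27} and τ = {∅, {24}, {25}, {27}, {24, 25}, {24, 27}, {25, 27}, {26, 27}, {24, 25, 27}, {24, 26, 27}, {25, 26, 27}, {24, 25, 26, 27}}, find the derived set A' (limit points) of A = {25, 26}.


A' = ∅

For each x ∈ X, list the open sets U ∈ τ with x ∈ U, then check whether U ∩ (A ∖ {x}) ≠ ∅ for every such U.
  x = 24: open {24} ∋ x has {24} ∩ (A ∖ {24}) = ∅, so x is NOT a limit point.
  x = 25: open {25} ∋ x has {25} ∩ (A ∖ {25}) = ∅, so x is NOT a limit point.
  x = 26: open {26, 27} ∋ x has {26, 27} ∩ (A ∖ {26}) = ∅, so x is NOT a limit point.
  x = 27: open {27} ∋ x has {27} ∩ (A ∖ {27}) = ∅, so x is NOT a limit point.
Collecting: A' = ∅.


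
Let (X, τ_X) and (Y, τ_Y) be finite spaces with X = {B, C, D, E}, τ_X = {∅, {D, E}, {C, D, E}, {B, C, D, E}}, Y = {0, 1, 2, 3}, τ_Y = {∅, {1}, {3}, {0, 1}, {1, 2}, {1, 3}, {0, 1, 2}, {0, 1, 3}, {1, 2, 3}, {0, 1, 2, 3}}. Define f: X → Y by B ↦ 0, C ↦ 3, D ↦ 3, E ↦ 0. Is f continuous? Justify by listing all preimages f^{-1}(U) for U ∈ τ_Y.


f is NOT continuous.

Compute f^{-1}(U) for each U ∈ τ_Y:
  U = ∅: f^{-1}(U) = ∅ ∈ τ_X ✓.
  U = {1}: f^{-1}(U) = ∅ ∈ τ_X ✓.
  U = {3}: f^{-1}(U) = {C, D} ∉ τ_X ✗.
  U = {0, 1}: f^{-1}(U) = {B, E} ∉ τ_X ✗.
  U = {1, 2}: f^{-1}(U) = ∅ ∈ τ_X ✓.
  U = {1, 3}: f^{-1}(U) = {C, D} ∉ τ_X ✗.
  U = {0, 1, 2}: f^{-1}(U) = {B, E} ∉ τ_X ✗.
  U = {0, 1, 3}: f^{-1}(U) = {B, C, D, E} ∈ τ_X ✓.
  U = {1, 2, 3}: f^{-1}(U) = {C, D} ∉ τ_X ✗.
  U = {0, 1, 2, 3}: f^{-1}(U) = {B, C, D, E} ∈ τ_X ✓.
Found U = {3} with f^{-1}(U) = {C, D} not in τ_X. Therefore f is NOT continuous.


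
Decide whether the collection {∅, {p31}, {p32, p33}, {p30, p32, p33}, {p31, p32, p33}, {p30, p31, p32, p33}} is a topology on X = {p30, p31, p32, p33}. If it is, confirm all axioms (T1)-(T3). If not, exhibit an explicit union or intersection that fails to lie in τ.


τ IS a topology on X.

Axiom (T1): ∅ ∈ τ? Yes; X ∈ τ? Yes.
Axiom (T2/T3): check pairwise unions and intersections of members of τ.
All pairwise intersections and unions checked — each lies in τ. Therefore τ satisfies (T1), (T2), (T3): it IS a topology on X.


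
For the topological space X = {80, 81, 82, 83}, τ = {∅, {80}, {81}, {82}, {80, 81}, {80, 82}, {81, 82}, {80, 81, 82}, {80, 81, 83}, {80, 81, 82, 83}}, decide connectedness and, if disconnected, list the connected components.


(X, τ) is disconnected; components = [{82}, {80, 81, 83}].

Find clopen sets (U ∈ τ with X ∖ U ∈ τ):
  U = ∅, X ∖ U = {80, 81, 82, 83} — both open, so U is clopen.
  U = {82}, X ∖ U = {80, 81, 83} — both open, so U is clopen.
  U = {80, 81, 83}, X ∖ U = {82} — both open, so U is clopen.
  U = {80, 81, 82, 83}, X ∖ U = ∅ — both open, so U is clopen.
Nontrivial clopen(s) exist: e.g. {82}. So (X, τ) is disconnected.
Compute connected components by grouping points that agree on all clopens:
  component: {82}
  component: {80, 81, 83}


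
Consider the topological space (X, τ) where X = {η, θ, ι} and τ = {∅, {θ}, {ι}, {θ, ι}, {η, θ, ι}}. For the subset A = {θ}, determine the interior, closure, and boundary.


int(A) = {θ}, cl(A) = {η, θ}, ∂A = {η}.

Closed sets in (X, τ) are complements of opens:
  closed(X, τ) = {∅, {η}, {η, θ}, {η, ι}, {η, θ, ι}}.
int(A) = ⋃ {U ∈ τ : U ⊆ A}. Opens contained in A: ∅, {θ}.
Taking the union of these: int(A) = {θ}.
cl(A) = ⋂ {C closed : A ⊆ C}. Closed sets containing A: {η, θ}, {η, θ, ι}.
Intersecting these: cl(A) = {η, θ}.
∂A = cl(A) ∖ int(A) = {η, θ} ∖ {θ} = {η}.


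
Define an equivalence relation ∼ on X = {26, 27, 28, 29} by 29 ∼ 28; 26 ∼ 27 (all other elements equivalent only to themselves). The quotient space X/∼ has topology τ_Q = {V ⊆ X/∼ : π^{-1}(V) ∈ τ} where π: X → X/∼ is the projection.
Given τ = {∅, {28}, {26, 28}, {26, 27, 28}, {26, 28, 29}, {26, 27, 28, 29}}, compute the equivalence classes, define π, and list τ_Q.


X/∼ = {[26=27], [28=29]}; |τ_Q| = 2.

Equivalence classes: [26=27], [28=29].
Quotient map π: X → X/∼ sends 26 ↦ [26=27], 27 ↦ [26=27], 28 ↦ [28=29], 29 ↦ [28=29].
For each subset V ⊆ X/∼, compute π^{-1}(V) ⊆ X and check whether π^{-1}(V) ∈ τ. V is open in τ_Q iff π^{-1}(V) ∈ τ.
  V = {}: π^{-1}(V) = ∅ ∈ τ ✓.
  V = {[26=27]}: π^{-1}(V) = {26, 27} ∉ τ ✗.
  V = {[28=29]}: π^{-1}(V) = {28, 29} ∉ τ ✗.
  V = {[26=27], [28=29]}: π^{-1}(V) = {26, 27, 28, 29} ∈ τ ✓.
Open sets in the quotient: τ_Q = {{}, {[26=27], [28=29]}} (2 elements).


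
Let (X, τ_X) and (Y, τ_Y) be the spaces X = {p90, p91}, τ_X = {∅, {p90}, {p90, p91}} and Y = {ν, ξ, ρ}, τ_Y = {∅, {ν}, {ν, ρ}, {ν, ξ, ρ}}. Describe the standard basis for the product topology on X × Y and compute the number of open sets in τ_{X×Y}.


Basis B = {∅ × ∅, {p90} × {ν}, {p90} × {ν, ρ}, {p90, p91} × {ν}, {p90} × {ν, ξ, ρ}, {p90, p91} × {ν, ρ}, {p90, p91} × {ν, ξ, ρ}}; |τ_{X×Y}| = 10.

Enumerate products U × V with U ∈ τ_X, V ∈ τ_Y (deduplicated):
  ∅ × ∅ = {} (∅)
  {p90} × {ν} = {(p90,ν)}
  {p90} × {ν, ρ} = {(p90,ν), (p90,ρ)}
  {p90, p91} × {ν} = {(p90,ν), (p91,ν)}
  {p90} × {ν, ξ, ρ} = {(p90,ν), (p90,ξ), (p90,ρ)}
  {p90, p91} × {ν, ρ} = {(p90,ν), (p90,ρ), (p91,ν), (p91,ρ)}
  {p90, p91} × {ν, ξ, ρ} = {(p90,ν), (p90,ξ), (p90,ρ), (p91,ν), (p91,ξ), (p91,ρ)}
These 7 distinct sets form the basis B.
Close under arbitrary unions to get τ_{X×Y}; counting gives |τ_{X×Y}| = 10.


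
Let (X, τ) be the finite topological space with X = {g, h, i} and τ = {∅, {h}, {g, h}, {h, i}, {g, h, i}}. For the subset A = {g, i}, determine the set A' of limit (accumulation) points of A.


A' = ∅

For each x ∈ X, list the open sets U ∈ τ with x ∈ U, then check whether U ∩ (A ∖ {x}) ≠ ∅ for every such U.
  x = g: open {g, h} ∋ x has {g, h} ∩ (A ∖ {g}) = ∅, so x is NOT a limit point.
  x = h: open {h} ∋ x has {h} ∩ (A ∖ {h}) = ∅, so x is NOT a limit point.
  x = i: open {h, i} ∋ x has {h, i} ∩ (A ∖ {i}) = ∅, so x is NOT a limit point.
Collecting: A' = ∅.


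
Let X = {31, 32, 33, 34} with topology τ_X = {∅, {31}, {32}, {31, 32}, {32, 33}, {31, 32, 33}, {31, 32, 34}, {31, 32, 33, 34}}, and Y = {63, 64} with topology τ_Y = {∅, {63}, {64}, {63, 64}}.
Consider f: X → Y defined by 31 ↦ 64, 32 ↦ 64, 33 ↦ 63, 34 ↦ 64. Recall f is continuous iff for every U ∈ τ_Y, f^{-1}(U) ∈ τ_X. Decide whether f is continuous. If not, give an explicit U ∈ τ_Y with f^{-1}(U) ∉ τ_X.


f is NOT continuous.

Compute f^{-1}(U) for each U ∈ τ_Y:
  U = ∅: f^{-1}(U) = ∅ ∈ τ_X ✓.
  U = {63}: f^{-1}(U) = {33} ∉ τ_X ✗.
  U = {64}: f^{-1}(U) = {31, 32, 34} ∈ τ_X ✓.
  U = {63, 64}: f^{-1}(U) = {31, 32, 33, 34} ∈ τ_X ✓.
Found U = {63} with f^{-1}(U) = {33} not in τ_X. Therefore f is NOT continuous.


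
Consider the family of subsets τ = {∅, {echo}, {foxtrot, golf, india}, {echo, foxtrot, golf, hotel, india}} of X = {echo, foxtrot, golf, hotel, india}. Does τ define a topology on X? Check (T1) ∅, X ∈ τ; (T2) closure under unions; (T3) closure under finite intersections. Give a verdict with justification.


τ is NOT a topology on X.

Axiom (T1): ∅ ∈ τ? Yes; X ∈ τ? Yes.
Axiom (T2/T3): check pairwise unions and intersections of members of τ.
Counterexample for (T2): {echo} ∪ {foxtrot, golf, india} = {echo, foxtrot, golf, india} ∉ τ. Therefore τ is NOT a topology.


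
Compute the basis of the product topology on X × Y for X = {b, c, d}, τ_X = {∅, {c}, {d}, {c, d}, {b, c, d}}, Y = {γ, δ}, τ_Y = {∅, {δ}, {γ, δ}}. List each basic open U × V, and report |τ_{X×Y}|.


Basis B = {∅ × ∅, {c} × {δ}, {d} × {δ}, {c} × {γ, δ}, {c, d} × {δ}, {d} × {γ, δ}, {b, c, d} × {δ}, {c, d} × {γ, δ}, {b, c, d} × {γ, δ}}; |τ_{X×Y}| = 14.

Enumerate products U × V with U ∈ τ_X, V ∈ τ_Y (deduplicated):
  ∅ × ∅ = {} (∅)
  {c} × {δ} = {(c,δ)}
  {d} × {δ} = {(d,δ)}
  {c} × {γ, δ} = {(c,γ), (c,δ)}
  {c, d} × {δ} = {(c,δ), (d,δ)}
  {d} × {γ, δ} = {(d,γ), (d,δ)}
  {b, c, d} × {δ} = {(b,δ), (c,δ), (d,δ)}
  {c, d} × {γ, δ} = {(c,γ), (c,δ), (d,γ), (d,δ)}
  {b, c, d} × {γ, δ} = {(b,γ), (b,δ), (c,γ), (c,δ), (d,γ), (d,δ)}
These 9 distinct sets form the basis B.
Close under arbitrary unions to get τ_{X×Y}; counting gives |τ_{X×Y}| = 14.


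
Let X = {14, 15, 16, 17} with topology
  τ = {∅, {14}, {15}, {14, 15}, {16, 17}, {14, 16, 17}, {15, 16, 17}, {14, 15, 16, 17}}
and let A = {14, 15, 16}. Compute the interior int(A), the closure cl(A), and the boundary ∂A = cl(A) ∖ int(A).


int(A) = {14, 15}, cl(A) = {14, 15, 16, 17}, ∂A = {16, 17}.

Closed sets in (X, τ) are complements of opens:
  closed(X, τ) = {∅, {14}, {15}, {14, 15}, {16, 17}, {14, 16, 17}, {15, 16, 17}, {14, 15, 16, 17}}.
int(A) = ⋃ {U ∈ τ : U ⊆ A}. Opens contained in A: ∅, {14}, {15}, {14, 15}.
Taking the union of these: int(A) = {14, 15}.
cl(A) = ⋂ {C closed : A ⊆ C}. Closed sets containing A: {14, 15, 16, 17}.
Intersecting these: cl(A) = {14, 15, 16, 17}.
∂A = cl(A) ∖ int(A) = {14, 15, 16, 17} ∖ {14, 15} = {16, 17}.


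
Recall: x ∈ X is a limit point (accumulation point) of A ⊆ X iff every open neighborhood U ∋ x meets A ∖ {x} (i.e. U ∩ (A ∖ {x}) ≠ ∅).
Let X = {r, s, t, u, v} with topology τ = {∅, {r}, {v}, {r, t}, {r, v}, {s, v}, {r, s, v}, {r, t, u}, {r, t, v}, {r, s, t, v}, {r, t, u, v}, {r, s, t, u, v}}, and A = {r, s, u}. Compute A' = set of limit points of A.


A' = {t, u}

For each x ∈ X, list the open sets U ∈ τ with x ∈ U, then check whether U ∩ (A ∖ {x}) ≠ ∅ for every such U.
  x = r: open {r} ∋ x has {r} ∩ (A ∖ {r}) = ∅, so x is NOT a limit point.
  x = s: open {s, v} ∋ x has {s, v} ∩ (A ∖ {s}) = ∅, so x is NOT a limit point.
  x = t: opens ∋ x are {r, t}, {r, t, u}, {r, t, v}, {r, s, t, v}, {r, t, u, v}, {r, s, t, u, v}; each meets A ∖ {t}, so x IS a limit point.
  x = u: opens ∋ x are {r, t, u}, {r, t, u, v}, {r, s, t, u, v}; each meets A ∖ {u}, so x IS a limit point.
  x = v: open {v} ∋ x has {v} ∩ (A ∖ {v}) = ∅, so x is NOT a limit point.
Collecting: A' = {t, u}.


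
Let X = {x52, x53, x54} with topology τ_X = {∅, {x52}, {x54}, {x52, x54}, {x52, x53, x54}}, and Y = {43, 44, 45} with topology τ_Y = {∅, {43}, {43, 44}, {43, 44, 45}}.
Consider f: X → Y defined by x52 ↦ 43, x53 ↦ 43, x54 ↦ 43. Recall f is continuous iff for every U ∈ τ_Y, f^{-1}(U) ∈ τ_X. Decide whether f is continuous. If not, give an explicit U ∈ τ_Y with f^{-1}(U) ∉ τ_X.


f IS continuous.

Compute f^{-1}(U) for each U ∈ τ_Y:
  U = ∅: f^{-1}(U) = ∅ ∈ τ_X ✓.
  U = {43}: f^{-1}(U) = {x52, x53, x54} ∈ τ_X ✓.
  U = {43, 44}: f^{-1}(U) = {x52, x53, x54} ∈ τ_X ✓.
  U = {43, 44, 45}: f^{-1}(U) = {x52, x53, x54} ∈ τ_X ✓.
Every preimage lies in τ_X, so f IS continuous.


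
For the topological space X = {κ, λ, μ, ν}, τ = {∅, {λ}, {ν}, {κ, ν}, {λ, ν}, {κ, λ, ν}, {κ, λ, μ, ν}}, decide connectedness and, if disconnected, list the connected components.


(X, τ) is connected.

Find clopen sets (U ∈ τ with X ∖ U ∈ τ):
  U = ∅, X ∖ U = {κ, λ, μ, ν} — both open, so U is clopen.
  U = {κ, λ, μ, ν}, X ∖ U = ∅ — both open, so U is clopen.
Only trivial clopens (∅ and X) exist, so (X, τ) is connected.
Compute connected components by grouping points that agree on all clopens:
  component: {κ, λ, μ, ν}


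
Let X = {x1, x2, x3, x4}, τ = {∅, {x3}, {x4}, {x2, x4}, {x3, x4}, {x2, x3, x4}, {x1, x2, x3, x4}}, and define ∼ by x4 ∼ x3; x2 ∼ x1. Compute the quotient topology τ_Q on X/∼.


X/∼ = {[x1=x2], [x3=x4]}; |τ_Q| = 3.

Equivalence classes: [x1=x2], [x3=x4].
Quotient map π: X → X/∼ sends x1 ↦ [x1=x2], x2 ↦ [x1=x2], x3 ↦ [x3=x4], x4 ↦ [x3=x4].
For each subset V ⊆ X/∼, compute π^{-1}(V) ⊆ X and check whether π^{-1}(V) ∈ τ. V is open in τ_Q iff π^{-1}(V) ∈ τ.
  V = {}: π^{-1}(V) = ∅ ∈ τ ✓.
  V = {[x1=x2]}: π^{-1}(V) = {x1, x2} ∉ τ ✗.
  V = {[x3=x4]}: π^{-1}(V) = {x3, x4} ∈ τ ✓.
  V = {[x1=x2], [x3=x4]}: π^{-1}(V) = {x1, x2, x3, x4} ∈ τ ✓.
Open sets in the quotient: τ_Q = {{}, {[x3=x4]}, {[x1=x2], [x3=x4]}} (3 elements).


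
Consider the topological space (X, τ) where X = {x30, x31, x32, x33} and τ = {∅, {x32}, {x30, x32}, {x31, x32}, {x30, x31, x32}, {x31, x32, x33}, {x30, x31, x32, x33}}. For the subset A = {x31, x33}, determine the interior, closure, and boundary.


int(A) = ∅, cl(A) = {x31, x33}, ∂A = {x31, x33}.

Closed sets in (X, τ) are complements of opens:
  closed(X, τ) = {∅, {x30}, {x33}, {x30, x33}, {x31, x33}, {x30, x31, x33}, {x30, x31, x32, x33}}.
int(A) = ⋃ {U ∈ τ : U ⊆ A}. Opens contained in A: ∅.
Taking the union of these: int(A) = ∅.
cl(A) = ⋂ {C closed : A ⊆ C}. Closed sets containing A: {x31, x33}, {x30, x31, x33}, {x30, x31, x32, x33}.
Intersecting these: cl(A) = {x31, x33}.
∂A = cl(A) ∖ int(A) = {x31, x33} ∖ ∅ = {x31, x33}.


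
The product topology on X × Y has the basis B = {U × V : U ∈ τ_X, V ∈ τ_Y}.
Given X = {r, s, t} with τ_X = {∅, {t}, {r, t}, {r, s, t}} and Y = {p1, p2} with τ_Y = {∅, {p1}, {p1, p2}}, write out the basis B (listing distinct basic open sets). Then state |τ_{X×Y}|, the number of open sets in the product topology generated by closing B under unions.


Basis B = {∅ × ∅, {t} × {p1}, {r, t} × {p1}, {t} × {p1, p2}, {r, s, t} × {p1}, {r, t} × {p1, p2}, {r, s, t} × {p1, p2}}; |τ_{X×Y}| = 10.

Enumerate products U × V with U ∈ τ_X, V ∈ τ_Y (deduplicated):
  ∅ × ∅ = {} (∅)
  {t} × {p1} = {(t,p1)}
  {r, t} × {p1} = {(r,p1), (t,p1)}
  {t} × {p1, p2} = {(t,p1), (t,p2)}
  {r, s, t} × {p1} = {(r,p1), (s,p1), (t,p1)}
  {r, t} × {p1, p2} = {(r,p1), (r,p2), (t,p1), (t,p2)}
  {r, s, t} × {p1, p2} = {(r,p1), (r,p2), (s,p1), (s,p2), (t,p1), (t,p2)}
These 7 distinct sets form the basis B.
Close under arbitrary unions to get τ_{X×Y}; counting gives |τ_{X×Y}| = 10.


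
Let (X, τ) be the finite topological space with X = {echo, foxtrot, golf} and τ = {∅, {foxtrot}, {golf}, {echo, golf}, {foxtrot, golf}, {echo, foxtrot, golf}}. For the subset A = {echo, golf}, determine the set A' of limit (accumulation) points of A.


A' = {echo}

For each x ∈ X, list the open sets U ∈ τ with x ∈ U, then check whether U ∩ (A ∖ {x}) ≠ ∅ for every such U.
  x = echo: opens ∋ x are {echo, golf}, {echo, foxtrot, golf}; each meets A ∖ {echo}, so x IS a limit point.
  x = foxtrot: open {foxtrot} ∋ x has {foxtrot} ∩ (A ∖ {foxtrot}) = ∅, so x is NOT a limit point.
  x = golf: open {golf} ∋ x has {golf} ∩ (A ∖ {golf}) = ∅, so x is NOT a limit point.
Collecting: A' = {echo}.


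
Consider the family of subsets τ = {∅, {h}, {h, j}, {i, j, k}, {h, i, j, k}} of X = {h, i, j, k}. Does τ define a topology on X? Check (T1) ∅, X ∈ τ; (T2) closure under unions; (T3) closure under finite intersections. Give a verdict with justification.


τ is NOT a topology on X.

Axiom (T1): ∅ ∈ τ? Yes; X ∈ τ? Yes.
Axiom (T2/T3): check pairwise unions and intersections of members of τ.
Counterexample for (T3): {h, j} ∩ {i, j, k} = {j} ∉ τ. Therefore τ is NOT a topology.


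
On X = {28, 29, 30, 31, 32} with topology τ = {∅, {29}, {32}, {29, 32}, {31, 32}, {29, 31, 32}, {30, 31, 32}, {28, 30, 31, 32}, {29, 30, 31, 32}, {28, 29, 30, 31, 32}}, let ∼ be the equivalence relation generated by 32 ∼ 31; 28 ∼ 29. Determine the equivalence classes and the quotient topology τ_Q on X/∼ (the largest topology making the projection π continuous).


X/∼ = {[28=29], [30], [31=32]}; |τ_Q| = 4.

Equivalence classes: [28=29], [30], [31=32].
Quotient map π: X → X/∼ sends 28 ↦ [28=29], 29 ↦ [28=29], 30 ↦ [30], 31 ↦ [31=32], 32 ↦ [31=32].
For each subset V ⊆ X/∼, compute π^{-1}(V) ⊆ X and check whether π^{-1}(V) ∈ τ. V is open in τ_Q iff π^{-1}(V) ∈ τ.
  V = {}: π^{-1}(V) = ∅ ∈ τ ✓.
  V = {[28=29]}: π^{-1}(V) = {28, 29} ∉ τ ✗.
  V = {[30]}: π^{-1}(V) = {30} ∉ τ ✗.
  V = {[28=29], [30]}: π^{-1}(V) = {28, 29, 30} ∉ τ ✗.
  V = {[31=32]}: π^{-1}(V) = {31, 32} ∈ τ ✓.
  V = {[28=29], [31=32]}: π^{-1}(V) = {28, 29, 31, 32} ∉ τ ✗.
  V = {[30], [31=32]}: π^{-1}(V) = {30, 31, 32} ∈ τ ✓.
  V = {[28=29], [30], [31=32]}: π^{-1}(V) = {28, 29, 30, 31, 32} ∈ τ ✓.
Open sets in the quotient: τ_Q = {{}, {[31=32]}, {[30], [31=32]}, {[28=29], [30], [31=32]}} (4 elements).


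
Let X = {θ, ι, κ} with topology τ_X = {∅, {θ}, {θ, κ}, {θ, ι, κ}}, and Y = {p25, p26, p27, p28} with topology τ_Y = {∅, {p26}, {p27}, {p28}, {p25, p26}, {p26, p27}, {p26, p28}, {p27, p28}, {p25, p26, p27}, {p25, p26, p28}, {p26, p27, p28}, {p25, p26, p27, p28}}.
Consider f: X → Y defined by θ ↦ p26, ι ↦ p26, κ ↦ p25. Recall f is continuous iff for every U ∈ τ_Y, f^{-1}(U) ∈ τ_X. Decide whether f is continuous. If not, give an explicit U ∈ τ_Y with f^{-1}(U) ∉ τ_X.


f is NOT continuous.

Compute f^{-1}(U) for each U ∈ τ_Y:
  U = ∅: f^{-1}(U) = ∅ ∈ τ_X ✓.
  U = {p26}: f^{-1}(U) = {θ, ι} ∉ τ_X ✗.
  U = {p27}: f^{-1}(U) = ∅ ∈ τ_X ✓.
  U = {p28}: f^{-1}(U) = ∅ ∈ τ_X ✓.
  U = {p25, p26}: f^{-1}(U) = {θ, ι, κ} ∈ τ_X ✓.
  U = {p26, p27}: f^{-1}(U) = {θ, ι} ∉ τ_X ✗.
  U = {p26, p28}: f^{-1}(U) = {θ, ι} ∉ τ_X ✗.
  U = {p27, p28}: f^{-1}(U) = ∅ ∈ τ_X ✓.
  U = {p25, p26, p27}: f^{-1}(U) = {θ, ι, κ} ∈ τ_X ✓.
  U = {p25, p26, p28}: f^{-1}(U) = {θ, ι, κ} ∈ τ_X ✓.
  U = {p26, p27, p28}: f^{-1}(U) = {θ, ι} ∉ τ_X ✗.
  U = {p25, p26, p27, p28}: f^{-1}(U) = {θ, ι, κ} ∈ τ_X ✓.
Found U = {p26} with f^{-1}(U) = {θ, ι} not in τ_X. Therefore f is NOT continuous.


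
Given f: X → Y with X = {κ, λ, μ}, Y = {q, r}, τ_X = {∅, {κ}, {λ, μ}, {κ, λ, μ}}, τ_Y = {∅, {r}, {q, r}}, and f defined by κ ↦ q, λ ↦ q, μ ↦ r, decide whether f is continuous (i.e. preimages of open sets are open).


f is NOT continuous.

Compute f^{-1}(U) for each U ∈ τ_Y:
  U = ∅: f^{-1}(U) = ∅ ∈ τ_X ✓.
  U = {r}: f^{-1}(U) = {μ} ∉ τ_X ✗.
  U = {q, r}: f^{-1}(U) = {κ, λ, μ} ∈ τ_X ✓.
Found U = {r} with f^{-1}(U) = {μ} not in τ_X. Therefore f is NOT continuous.


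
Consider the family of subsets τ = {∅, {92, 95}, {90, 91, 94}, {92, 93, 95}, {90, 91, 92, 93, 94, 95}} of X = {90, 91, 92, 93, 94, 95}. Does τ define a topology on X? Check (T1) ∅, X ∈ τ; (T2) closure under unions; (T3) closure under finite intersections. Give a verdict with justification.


τ is NOT a topology on X.

Axiom (T1): ∅ ∈ τ? Yes; X ∈ τ? Yes.
Axiom (T2/T3): check pairwise unions and intersections of members of τ.
Counterexample for (T2): {92, 95} ∪ {90, 91, 94} = {90, 91, 92, 94, 95} ∉ τ. Therefore τ is NOT a topology.


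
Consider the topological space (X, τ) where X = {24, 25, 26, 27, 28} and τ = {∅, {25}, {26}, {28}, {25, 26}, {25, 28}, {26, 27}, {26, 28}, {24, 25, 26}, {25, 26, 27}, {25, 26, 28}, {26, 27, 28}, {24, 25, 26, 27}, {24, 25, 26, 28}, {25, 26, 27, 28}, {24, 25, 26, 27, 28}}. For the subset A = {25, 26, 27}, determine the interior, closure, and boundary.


int(A) = {25, 26, 27}, cl(A) = {24, 25, 26, 27}, ∂A = {24}.

Closed sets in (X, τ) are complements of opens:
  closed(X, τ) = {∅, {24}, {27}, {28}, {24, 25}, {24, 27}, {24, 28}, {27, 28}, {24, 25, 27}, {24, 25, 28}, {24, 26, 27}, {24, 27, 28}, {24, 25, 26, 27}, {24, 25, 27, 28}, {24, 26, 27, 28}, {24, 25, 26, 27, 28}}.
int(A) = ⋃ {U ∈ τ : U ⊆ A}. Opens contained in A: ∅, {25}, {26}, {25, 26}, {26, 27}, {25, 26, 27}.
Taking the union of these: int(A) = {25, 26, 27}.
cl(A) = ⋂ {C closed : A ⊆ C}. Closed sets containing A: {24, 25, 26, 27}, {24, 25, 26, 27, 28}.
Intersecting these: cl(A) = {24, 25, 26, 27}.
∂A = cl(A) ∖ int(A) = {24, 25, 26, 27} ∖ {25, 26, 27} = {24}.


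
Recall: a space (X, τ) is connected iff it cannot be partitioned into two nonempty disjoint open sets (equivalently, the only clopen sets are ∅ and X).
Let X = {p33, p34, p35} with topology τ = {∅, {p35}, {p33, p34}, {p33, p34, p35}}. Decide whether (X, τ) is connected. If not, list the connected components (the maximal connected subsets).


(X, τ) is disconnected; components = [{p35}, {p33, p34}].

Find clopen sets (U ∈ τ with X ∖ U ∈ τ):
  U = ∅, X ∖ U = {p33, p34, p35} — both open, so U is clopen.
  U = {p35}, X ∖ U = {p33, p34} — both open, so U is clopen.
  U = {p33, p34}, X ∖ U = {p35} — both open, so U is clopen.
  U = {p33, p34, p35}, X ∖ U = ∅ — both open, so U is clopen.
Nontrivial clopen(s) exist: e.g. {p35}. So (X, τ) is disconnected.
Compute connected components by grouping points that agree on all clopens:
  component: {p35}
  component: {p33, p34}


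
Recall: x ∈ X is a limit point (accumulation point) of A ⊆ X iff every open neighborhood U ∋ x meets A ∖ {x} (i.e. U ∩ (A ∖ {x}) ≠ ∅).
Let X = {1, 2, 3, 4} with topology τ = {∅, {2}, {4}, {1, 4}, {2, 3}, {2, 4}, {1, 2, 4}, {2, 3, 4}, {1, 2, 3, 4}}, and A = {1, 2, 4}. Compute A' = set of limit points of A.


A' = {1, 3}

For each x ∈ X, list the open sets U ∈ τ with x ∈ U, then check whether U ∩ (A ∖ {x}) ≠ ∅ for every such U.
  x = 1: opens ∋ x are {1, 4}, {1, 2, 4}, {1, 2, 3, 4}; each meets A ∖ {1}, so x IS a limit point.
  x = 2: open {2} ∋ x has {2} ∩ (A ∖ {2}) = ∅, so x is NOT a limit point.
  x = 3: opens ∋ x are {2, 3}, {2, 3, 4}, {1, 2, 3, 4}; each meets A ∖ {3}, so x IS a limit point.
  x = 4: open {4} ∋ x has {4} ∩ (A ∖ {4}) = ∅, so x is NOT a limit point.
Collecting: A' = {1, 3}.


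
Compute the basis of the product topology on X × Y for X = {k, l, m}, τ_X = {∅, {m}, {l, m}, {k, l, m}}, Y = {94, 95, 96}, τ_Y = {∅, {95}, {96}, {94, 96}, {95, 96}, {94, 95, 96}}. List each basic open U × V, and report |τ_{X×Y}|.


Basis B = {∅ × ∅, {m} × {95}, {m} × {96}, {l, m} × {95}, {l, m} × {96}, {m} × {94, 96}, {m} × {95, 96}, {k, l, m} × {95}, {k, l, m} × {96}, {m} × {94, 95, 96}, {l, m} × {94, 96}, {l, m} × {95, 96}, {k, l, m} × {94, 96}, {k, l, m} × {95, 96}, {l, m} × {94, 95, 96}, {k, l, m} × {94, 95, 96}}; |τ_{X×Y}| = 40.

Enumerate products U × V with U ∈ τ_X, V ∈ τ_Y (deduplicated):
  ∅ × ∅ = {} (∅)
  {m} × {95} = {(m,95)}
  {m} × {96} = {(m,96)}
  {l, m} × {95} = {(l,95), (m,95)}
  {l, m} × {96} = {(l,96), (m,96)}
  {m} × {94, 96} = {(m,94), (m,96)}
  {m} × {95, 96} = {(m,95), (m,96)}
  {k, l, m} × {95} = {(k,95), (l,95), (m,95)}
  {k, l, m} × {96} = {(k,96), (l,96), (m,96)}
  {m} × {94, 95, 96} = {(m,94), (m,95), (m,96)}
  {l, m} × {94, 96} = {(l,94), (l,96), (m,94), (m,96)}
  {l, m} × {95, 96} = {(l,95), (l,96), (m,95), (m,96)}
  {k, l, m} × {94, 96} = {(k,94), (k,96), (l,94), (l,96), (m,94), (m,96)}
  {k, l, m} × {95, 96} = {(k,95), (k,96), (l,95), (l,96), (m,95), (m,96)}
  {l, m} × {94, 95, 96} = {(l,94), (l,95), (l,96), (m,94), (m,95), (m,96)}
  {k, l, m} × {94, 95, 96} = {(k,94), (k,95), (k,96), (l,94), (l,95), (l,96), (m,94), (m,95), (m,96)}
These 16 distinct sets form the basis B.
Close under arbitrary unions to get τ_{X×Y}; counting gives |τ_{X×Y}| = 40.
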